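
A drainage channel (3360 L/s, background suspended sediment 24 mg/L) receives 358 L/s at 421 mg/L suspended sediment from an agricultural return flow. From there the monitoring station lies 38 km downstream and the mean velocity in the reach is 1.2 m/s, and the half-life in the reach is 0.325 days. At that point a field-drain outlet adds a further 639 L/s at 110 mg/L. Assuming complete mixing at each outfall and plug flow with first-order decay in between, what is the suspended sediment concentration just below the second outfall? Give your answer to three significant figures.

40.4 mg/L

Mixed concentration C = ΣQC/ΣQ = (3360·24.00 + 358.0·421.0) / 3718 = 231400/3718 = 62.23 mg/L; combined flow 3718 L/s.
Travel time t = 38·1000 / 1.2 = 31670 s = 8.796 h.
Half-life 0.325 d → k = ln 2 / 0.325 = 2.133 d⁻¹.
First-order decay: C = 62.23·exp(−k·t) = 62.23·0.4576 = 28.48 mg/L.
Second outfall: C = (3718·28.48 + 639.0·110.0)/4357 = 40.43 mg/L.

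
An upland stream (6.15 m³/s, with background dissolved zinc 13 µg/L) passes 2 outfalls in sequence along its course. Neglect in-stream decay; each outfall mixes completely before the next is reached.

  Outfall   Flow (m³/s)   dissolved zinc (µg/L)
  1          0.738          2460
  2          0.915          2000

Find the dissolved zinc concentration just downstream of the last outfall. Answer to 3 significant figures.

After outfall 1: Q = 6.150 + 0.7380 = 6.888 m³/s; C = (6.150·13.00 + 0.7380·2460)/6.888 = 275.2 µg/L.
After outfall 2: Q = 6.888 + 0.9150 = 7.803 m³/s; C = (6.888·275.2 + 0.9150·2000)/7.803 = 477.4 µg/L.

477 µg/L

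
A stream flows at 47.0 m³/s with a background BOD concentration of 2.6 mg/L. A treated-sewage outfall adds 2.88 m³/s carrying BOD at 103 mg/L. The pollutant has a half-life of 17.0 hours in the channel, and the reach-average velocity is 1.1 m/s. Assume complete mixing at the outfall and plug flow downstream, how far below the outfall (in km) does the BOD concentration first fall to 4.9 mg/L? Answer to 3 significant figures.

52.3 km

After mixing, C = (47.00·2.600 + 2.880·103.0) / 49.88 = 418.8/49.88 = 8.397 mg/L.
Half-life 17.0 h → k = ln 2 / 17.0 = 0.04077 h⁻¹ = 0.9786 d⁻¹.
Set 8.397·exp(−k·t) = 4.9 → t = ln(8.397/4.9)/k = 47560 s = 13.21 h.
Distance = v·t = 1.1·47560 = 52310 m = 52.31 km.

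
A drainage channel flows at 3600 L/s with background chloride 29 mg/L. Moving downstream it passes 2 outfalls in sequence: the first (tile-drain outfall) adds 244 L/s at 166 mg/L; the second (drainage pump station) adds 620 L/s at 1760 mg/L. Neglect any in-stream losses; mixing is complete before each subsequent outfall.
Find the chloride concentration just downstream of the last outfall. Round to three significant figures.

Below outfall 1: Q → 3844 L/s, C = (3600·29.00 + 244.0·166.0)/3844 = 37.70 mg/L.
Below outfall 2: Q → 4464 L/s, C = (3844·37.70 + 620.0·1760)/4464 = 276.9 mg/L.

277 mg/L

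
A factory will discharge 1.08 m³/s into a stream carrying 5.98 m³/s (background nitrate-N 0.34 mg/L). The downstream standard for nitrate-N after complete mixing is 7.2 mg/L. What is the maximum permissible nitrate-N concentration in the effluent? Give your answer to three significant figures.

45.2 mg/L

At the limit, (Qr·Cr + Qe·Cₑ)/(Qr + Qe) = 7.2:
Cₑ = (7.060·7.2 − 5.980·0.3400) / 1.080 = 45.18 mg/L.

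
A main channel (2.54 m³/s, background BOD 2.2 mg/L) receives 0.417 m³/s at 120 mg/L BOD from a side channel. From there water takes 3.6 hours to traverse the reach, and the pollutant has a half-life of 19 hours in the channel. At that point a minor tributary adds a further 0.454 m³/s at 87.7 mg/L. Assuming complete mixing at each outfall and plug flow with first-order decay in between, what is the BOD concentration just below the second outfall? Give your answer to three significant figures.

Flow-weighted average: C = (2.540·2.200 + 0.4170·120.0) / 2.957 = 55.63/2.957 = 18.81 mg/L; combined flow 2.957 m³/s.
Half-life 19 h → k = ln 2 / 19 = 0.03648 h⁻¹ = 0.8756 d⁻¹.
After decay, C = 18.81 × e^(−kt) = 18.81 × 0.8769 = 16.50 mg/L.
At the second outfall, C = (2.957·16.50 + 0.4540·87.70) / (2.957 + 0.4540) = 25.97 mg/L.

26.0 mg/L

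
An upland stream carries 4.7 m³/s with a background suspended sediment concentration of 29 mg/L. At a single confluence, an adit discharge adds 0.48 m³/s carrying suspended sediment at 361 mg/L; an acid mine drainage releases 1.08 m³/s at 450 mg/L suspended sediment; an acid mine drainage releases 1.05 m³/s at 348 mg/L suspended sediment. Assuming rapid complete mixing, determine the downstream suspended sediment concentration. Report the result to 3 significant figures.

159 mg/L

Mass balance: C = (4.700·29.00 + 0.4800·361.0 + 1.080·450.0 + 1.050·348.0) / 7.310 = 1161/7.310 = 158.8 mg/L.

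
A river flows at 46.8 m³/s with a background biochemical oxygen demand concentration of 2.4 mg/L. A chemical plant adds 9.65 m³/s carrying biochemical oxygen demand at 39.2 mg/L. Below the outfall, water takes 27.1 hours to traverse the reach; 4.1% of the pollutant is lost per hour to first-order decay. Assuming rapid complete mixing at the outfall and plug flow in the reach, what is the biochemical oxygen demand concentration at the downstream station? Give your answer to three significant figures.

2.79 mg/L

Flow-weighted average: C = (46.80·2.400 + 9.650·39.20) / 56.45 = 490.6/56.45 = 8.691 mg/L.
4.1%/h lost → k = −ln(1 − 0.041) = 0.04186 h⁻¹.
First-order decay: C = 8.691·exp(−k·t) = 8.691·0.3216 = 2.795 mg/L.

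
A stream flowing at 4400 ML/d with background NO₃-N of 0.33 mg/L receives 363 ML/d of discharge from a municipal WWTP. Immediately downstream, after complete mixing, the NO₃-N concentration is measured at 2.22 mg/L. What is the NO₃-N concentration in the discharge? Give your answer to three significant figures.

25.1 mg/L

Mass balance: 4400·0.3300 + 363.0·Cₑ = 4763·2.220
→ Cₑ = (4763·2.220 − 4400·0.3300) / 363.0 = 25.13 mg/L.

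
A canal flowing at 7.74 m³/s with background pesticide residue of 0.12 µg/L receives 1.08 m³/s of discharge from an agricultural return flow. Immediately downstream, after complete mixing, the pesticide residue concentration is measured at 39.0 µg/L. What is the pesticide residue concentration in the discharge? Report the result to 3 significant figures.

Mass balance: 7.740·0.1200 + 1.080·Cₑ = 8.820·39.00
→ Cₑ = (8.820·39.00 − 7.740·0.1200) / 1.080 = 317.6 µg/L.

318 µg/L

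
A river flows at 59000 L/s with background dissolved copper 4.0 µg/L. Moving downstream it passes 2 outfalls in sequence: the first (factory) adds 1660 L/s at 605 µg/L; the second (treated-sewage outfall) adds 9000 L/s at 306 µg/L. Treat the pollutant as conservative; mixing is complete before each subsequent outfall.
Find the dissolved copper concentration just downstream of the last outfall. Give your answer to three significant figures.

After outfall 1: Q = 59000 + 1660 = 60660 L/s; C = (59000·4.000 + 1660·605.0)/60660 = 20.45 µg/L.
After outfall 2: Q = 60660 + 9000 = 69660 L/s; C = (60660·20.45 + 9000·306.0)/69660 = 57.34 µg/L.

57.3 µg/L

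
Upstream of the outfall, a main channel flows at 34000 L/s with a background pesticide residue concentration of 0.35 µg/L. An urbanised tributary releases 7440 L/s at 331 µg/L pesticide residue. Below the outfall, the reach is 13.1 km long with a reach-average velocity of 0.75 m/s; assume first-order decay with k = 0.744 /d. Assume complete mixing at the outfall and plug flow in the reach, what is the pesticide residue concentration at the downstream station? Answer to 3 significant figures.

Mass balance: C = (34000·0.3500 + 7440·331.0) / 41440 = 2475000/41440 = 59.71 µg/L.
Travel time t = 13.1·1000 / 0.75 = 17470 s = 4.852 h.
After decay, C = 59.71 × e^(−kt) = 59.71 × 0.8604 = 51.38 µg/L.

51.4 µg/L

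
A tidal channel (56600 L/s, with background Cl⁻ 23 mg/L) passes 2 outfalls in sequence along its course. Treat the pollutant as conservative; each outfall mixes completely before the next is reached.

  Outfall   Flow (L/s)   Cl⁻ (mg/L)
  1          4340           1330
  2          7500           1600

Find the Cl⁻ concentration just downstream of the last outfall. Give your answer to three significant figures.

279 mg/L

Outfall 1: combined Q = 60940 L/s; C = (56600·23.00 + 4340·1330)/60940 = 116.1 mg/L.
Outfall 2: combined Q = 68440 L/s; C = (60940·116.1 + 7500·1600)/68440 = 278.7 mg/L.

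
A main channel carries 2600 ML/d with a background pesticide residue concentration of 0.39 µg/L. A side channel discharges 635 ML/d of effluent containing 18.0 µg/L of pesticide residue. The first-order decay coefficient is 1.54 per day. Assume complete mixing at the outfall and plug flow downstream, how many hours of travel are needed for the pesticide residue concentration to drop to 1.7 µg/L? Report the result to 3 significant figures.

Mass balance: C = (2600·0.3900 + 635.0·18.00) / 3235 = 12440/3235 = 3.847 µg/L.
3.847·exp(−k·t) = 1.7 → t = ln(3.847/1.7)/k = 45810 s = 12.73 h.

12.7 h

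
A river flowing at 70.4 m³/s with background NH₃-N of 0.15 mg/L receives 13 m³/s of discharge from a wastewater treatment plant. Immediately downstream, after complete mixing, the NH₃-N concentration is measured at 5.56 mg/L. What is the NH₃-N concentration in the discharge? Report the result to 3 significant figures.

34.9 mg/L

Mass balance: 70.40·0.1500 + 13.00·Cₑ = 83.40·5.560
→ Cₑ = (83.40·5.560 − 70.40·0.1500) / 13.00 = 34.86 mg/L.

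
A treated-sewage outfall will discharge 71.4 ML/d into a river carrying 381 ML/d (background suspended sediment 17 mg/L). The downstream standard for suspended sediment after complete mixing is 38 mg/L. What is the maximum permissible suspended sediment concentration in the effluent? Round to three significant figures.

150 mg/L

At the limit, (Qr·Cr + Qe·Cₑ)/(Qr + Qe) = 38:
Cₑ = (452.4·38 − 381.0·17.00) / 71.40 = 150.1 mg/L.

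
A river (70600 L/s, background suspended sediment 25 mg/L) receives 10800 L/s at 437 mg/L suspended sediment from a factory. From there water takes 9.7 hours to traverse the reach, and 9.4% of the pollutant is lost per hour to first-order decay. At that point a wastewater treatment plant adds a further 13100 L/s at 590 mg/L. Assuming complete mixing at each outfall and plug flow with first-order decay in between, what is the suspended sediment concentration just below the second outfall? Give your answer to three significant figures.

108 mg/L

Mixed concentration C = ΣQC/ΣQ = (70600·25.00 + 10800·437.0) / 81400 = 6485000/81400 = 79.66 mg/L; combined flow 81400 L/s.
9.4%/h lost → k = −ln(1 − 0.094) = 0.09872 h⁻¹.
Applying C = C₀e^(−kt): 79.66 × 0.3838 = 30.58 mg/L.
Second outfall: C = (81400·30.58 + 13100·590.0)/94500 = 108.1 mg/L.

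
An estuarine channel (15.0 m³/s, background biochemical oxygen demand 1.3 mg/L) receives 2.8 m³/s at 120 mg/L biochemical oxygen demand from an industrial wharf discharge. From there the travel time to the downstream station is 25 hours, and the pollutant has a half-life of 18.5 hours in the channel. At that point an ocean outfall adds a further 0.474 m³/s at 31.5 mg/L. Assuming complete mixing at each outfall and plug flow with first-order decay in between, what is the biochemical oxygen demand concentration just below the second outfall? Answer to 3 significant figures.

8.44 mg/L

Flow-weighted average: C = (15.00·1.300 + 2.800·120.0) / 17.80 = 355.5/17.80 = 19.97 mg/L; combined flow 17.80 m³/s.
Half-life 18.5 h → k = ln 2 / 18.5 = 0.03747 h⁻¹ = 0.8992 d⁻¹.
First-order decay: C = 19.97·exp(−k·t) = 19.97·0.3919 = 7.827 mg/L.
Second outfall: C = (17.80·7.827 + 0.4740·31.50)/18.27 = 8.442 mg/L.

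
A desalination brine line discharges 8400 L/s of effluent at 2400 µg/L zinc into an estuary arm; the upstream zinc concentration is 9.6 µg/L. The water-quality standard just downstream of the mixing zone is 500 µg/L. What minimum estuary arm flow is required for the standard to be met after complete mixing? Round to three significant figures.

32500 L/s

Set C_mix = 500: (Q·9.600 + 8400·2400) / (Q + 8400) = 500
→ Q = 8400·(2400 − 500)/(500 − 9.600) = 32540 L/s.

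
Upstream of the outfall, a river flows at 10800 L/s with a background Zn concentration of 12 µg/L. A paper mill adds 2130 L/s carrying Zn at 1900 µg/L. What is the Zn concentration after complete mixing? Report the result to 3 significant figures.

323 µg/L

After mixing, C = (10800·12.00 + 2130·1900) / 12930 = 4177000/12930 = 323.0 µg/L.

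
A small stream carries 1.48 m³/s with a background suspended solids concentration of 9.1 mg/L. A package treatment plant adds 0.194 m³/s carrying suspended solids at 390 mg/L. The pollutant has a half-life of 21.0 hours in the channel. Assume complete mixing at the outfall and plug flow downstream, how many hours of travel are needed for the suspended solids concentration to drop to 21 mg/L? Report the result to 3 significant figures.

Conservation of mass: C = (1.480·9.100 + 0.1940·390.0) / 1.674 = 89.13/1.674 = 53.24 mg/L.
Half-life 21.0 h → k = ln 2 / 21.0 = 0.03301 h⁻¹ = 0.7922 d⁻¹.
53.24·exp(−k·t) = 21 → t = ln(53.24/21)/k = 101500 s = 28.19 h.

28.2 h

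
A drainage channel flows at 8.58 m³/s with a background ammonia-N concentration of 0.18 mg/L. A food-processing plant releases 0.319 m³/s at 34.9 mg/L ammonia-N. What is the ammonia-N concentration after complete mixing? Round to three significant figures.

Mixed concentration C = ΣQC/ΣQ = (8.580·0.1800 + 0.3190·34.90) / 8.899 = 12.68/8.899 = 1.425 mg/L.

1.42 mg/L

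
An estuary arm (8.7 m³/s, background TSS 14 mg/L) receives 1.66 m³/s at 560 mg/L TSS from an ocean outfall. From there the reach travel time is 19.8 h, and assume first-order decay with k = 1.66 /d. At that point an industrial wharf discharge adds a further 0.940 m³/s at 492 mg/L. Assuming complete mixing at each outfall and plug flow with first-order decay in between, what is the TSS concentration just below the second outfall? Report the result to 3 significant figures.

After mixing, C = (8.700·14.00 + 1.660·560.0) / 10.36 = 1051/10.36 = 101.5 mg/L; combined flow 10.36 m³/s.
After decay, C = 101.5 × e^(−kt) = 101.5 × 0.2542 = 25.80 mg/L.
Second outfall: C = (10.36·25.80 + 0.9400·492.0)/11.30 = 64.58 mg/L.

64.6 mg/L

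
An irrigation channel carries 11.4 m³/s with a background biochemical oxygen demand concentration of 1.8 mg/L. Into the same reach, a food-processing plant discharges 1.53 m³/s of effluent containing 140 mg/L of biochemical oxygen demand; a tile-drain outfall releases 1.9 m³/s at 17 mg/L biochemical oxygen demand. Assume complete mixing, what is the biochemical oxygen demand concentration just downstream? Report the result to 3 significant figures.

Mixed concentration C = ΣQC/ΣQ = (11.40·1.800 + 1.530·140.0 + 1.900·17.00) / 14.83 = 267.0/14.83 = 18.01 mg/L.

18.0 mg/L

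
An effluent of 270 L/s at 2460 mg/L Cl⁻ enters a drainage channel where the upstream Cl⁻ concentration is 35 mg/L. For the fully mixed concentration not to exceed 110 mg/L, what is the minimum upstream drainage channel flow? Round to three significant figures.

8460 L/s

Set C_mix = 110: (Q·35.00 + 270.0·2460) / (Q + 270.0) = 110
→ Q = 270.0·(2460 − 110)/(110 − 35.00) = 8460 L/s.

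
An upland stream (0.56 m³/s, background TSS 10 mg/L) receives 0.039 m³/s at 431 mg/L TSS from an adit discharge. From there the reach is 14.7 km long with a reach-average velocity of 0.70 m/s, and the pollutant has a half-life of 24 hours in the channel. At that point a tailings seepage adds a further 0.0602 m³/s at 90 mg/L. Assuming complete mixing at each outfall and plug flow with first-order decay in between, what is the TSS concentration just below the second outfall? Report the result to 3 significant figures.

36.9 mg/L

Mass balance: C = (0.5600·10.00 + 0.03900·431.0) / 0.5990 = 22.41/0.5990 = 37.41 mg/L; combined flow 0.5990 m³/s.
Travel time t = 14.7·1000 / 0.70 = 21000 s = 5.833 h.
Half-life 24 h → k = ln 2 / 24 = 0.02888 h⁻¹ = 0.6931 d⁻¹.
First-order decay: C = 37.41·exp(−k·t) = 37.41·0.8450 = 31.61 mg/L.
Second outfall: C = (0.5990·31.61 + 0.06020·90.00)/0.6592 = 36.94 mg/L.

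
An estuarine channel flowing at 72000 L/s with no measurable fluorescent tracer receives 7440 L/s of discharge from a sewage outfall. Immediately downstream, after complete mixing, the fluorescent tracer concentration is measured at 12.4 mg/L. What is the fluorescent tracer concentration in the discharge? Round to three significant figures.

132 mg/L

Mass balance: 72000·0 + 7440·Cₑ = 79440·12.40
→ Cₑ = (79440·12.40 − 72000·0) / 7440 = 132.4 mg/L.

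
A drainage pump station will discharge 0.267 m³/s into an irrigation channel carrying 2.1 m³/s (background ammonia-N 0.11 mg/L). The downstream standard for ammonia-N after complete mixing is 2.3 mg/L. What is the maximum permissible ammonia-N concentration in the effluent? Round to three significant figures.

At the limit, (Qr·Cr + Qe·Cₑ)/(Qr + Qe) = 2.3:
Cₑ = (2.367·2.3 − 2.100·0.1100) / 0.2670 = 19.52 mg/L.

19.5 mg/L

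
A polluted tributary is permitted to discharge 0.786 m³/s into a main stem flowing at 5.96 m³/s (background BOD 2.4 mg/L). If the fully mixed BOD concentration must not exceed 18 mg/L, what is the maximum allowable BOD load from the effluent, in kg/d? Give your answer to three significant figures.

9260 kg/d

Mass balance at the limit: 5.960·2.400 + 0.7860·Cₑ = 6.746·18 → Cₑ = 136.3 mg/L.
Load = 0.7860 m³/s × 136.3 g/m³ × 86 400 s/d = 9256 kg/d.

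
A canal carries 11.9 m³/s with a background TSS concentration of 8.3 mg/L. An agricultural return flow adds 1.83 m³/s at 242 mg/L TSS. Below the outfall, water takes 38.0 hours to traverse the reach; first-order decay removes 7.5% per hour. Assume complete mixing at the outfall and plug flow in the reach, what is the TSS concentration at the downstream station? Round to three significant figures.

Mass balance: C = (11.90·8.300 + 1.830·242.0) / 13.73 = 541.6/13.73 = 39.45 mg/L.
7.5%/h lost → k = −ln(1 − 0.075) = 0.07796 h⁻¹.
Applying C = C₀e^(−kt): 39.45 × 0.05169 = 2.039 mg/L.

2.04 mg/L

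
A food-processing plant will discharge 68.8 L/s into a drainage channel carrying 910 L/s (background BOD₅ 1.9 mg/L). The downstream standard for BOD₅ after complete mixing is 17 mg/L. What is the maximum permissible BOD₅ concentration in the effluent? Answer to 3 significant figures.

217 mg/L

At the limit, (Qr·Cr + Qe·Cₑ)/(Qr + Qe) = 17:
Cₑ = (978.8·17 − 910.0·1.900) / 68.80 = 216.7 mg/L.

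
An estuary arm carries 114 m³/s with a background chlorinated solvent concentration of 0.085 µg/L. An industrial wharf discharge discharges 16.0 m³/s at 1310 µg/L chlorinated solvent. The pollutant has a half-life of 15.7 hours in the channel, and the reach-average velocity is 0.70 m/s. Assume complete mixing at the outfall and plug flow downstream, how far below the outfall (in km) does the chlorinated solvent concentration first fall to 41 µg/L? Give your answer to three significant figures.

78.2 km

Mixed concentration C = ΣQC/ΣQ = (114.0·0.08500 + 16.00·1310) / 130.0 = 20970/130.0 = 161.3 µg/L.
Half-life 15.7 h → k = ln 2 / 15.7 = 0.04415 h⁻¹ = 1.060 d⁻¹.
Set 161.3·exp(−k·t) = 41 → t = ln(161.3/41)/k = 111700 s = 31.02 h.
Distance = v·t = 0.70·111700 = 78180 m = 78.18 km.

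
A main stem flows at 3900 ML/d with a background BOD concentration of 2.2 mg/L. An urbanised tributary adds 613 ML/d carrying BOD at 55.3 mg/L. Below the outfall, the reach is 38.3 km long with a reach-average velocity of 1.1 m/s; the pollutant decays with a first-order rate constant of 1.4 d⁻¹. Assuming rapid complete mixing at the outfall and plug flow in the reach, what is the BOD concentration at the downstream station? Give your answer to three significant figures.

Mixed concentration C = ΣQC/ΣQ = (3900·2.200 + 613.0·55.30) / 4513 = 42480/4513 = 9.413 mg/L.
Travel time t = 38.3·1000 / 1.1 = 34820 s = 9.672 h.
First-order decay: C = 9.413·exp(−k·t) = 9.413·0.5688 = 5.354 mg/L.

5.35 mg/L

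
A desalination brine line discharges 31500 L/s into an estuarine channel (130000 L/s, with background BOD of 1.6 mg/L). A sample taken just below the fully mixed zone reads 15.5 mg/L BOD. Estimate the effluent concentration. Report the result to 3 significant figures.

Mass balance: 130000·1.600 + 31500·Cₑ = 161500·15.50
→ Cₑ = (161500·15.50 − 130000·1.600) / 31500 = 72.87 mg/L.

72.9 mg/L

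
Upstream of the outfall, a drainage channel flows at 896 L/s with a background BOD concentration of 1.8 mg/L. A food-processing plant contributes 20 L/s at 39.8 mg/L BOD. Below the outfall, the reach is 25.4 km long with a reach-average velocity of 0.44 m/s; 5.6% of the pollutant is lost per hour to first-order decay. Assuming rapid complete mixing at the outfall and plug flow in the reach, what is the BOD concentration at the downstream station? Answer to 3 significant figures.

Flow-weighted average: C = (896.0·1.800 + 20.00·39.80) / 916.0 = 2409/916.0 = 2.630 mg/L.
Travel time t = 25.4·1000 / 0.44 = 57730 s = 16.04 h.
5.6%/h lost → k = −ln(1 − 0.056) = 0.05763 h⁻¹.
After decay, C = 2.630 × e^(−kt) = 2.630 × 0.3969 = 1.044 mg/L.

1.04 mg/L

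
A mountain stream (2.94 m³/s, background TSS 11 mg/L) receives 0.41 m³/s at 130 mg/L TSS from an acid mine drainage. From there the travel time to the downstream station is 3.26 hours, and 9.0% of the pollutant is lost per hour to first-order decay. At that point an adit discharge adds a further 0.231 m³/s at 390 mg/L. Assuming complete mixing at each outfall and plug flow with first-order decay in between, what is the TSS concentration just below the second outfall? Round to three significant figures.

42.7 mg/L

Flow-weighted average: C = (2.940·11.00 + 0.4100·130.0) / 3.350 = 85.64/3.350 = 25.56 mg/L; combined flow 3.350 m³/s.
9.0%/h lost → k = −ln(1 − 0.09) = 0.09431 h⁻¹.
After decay, C = 25.56 × e^(−kt) = 25.56 × 0.7353 = 18.80 mg/L.
Second outfall: C = (3.350·18.80 + 0.2310·390.0)/3.581 = 42.74 mg/L.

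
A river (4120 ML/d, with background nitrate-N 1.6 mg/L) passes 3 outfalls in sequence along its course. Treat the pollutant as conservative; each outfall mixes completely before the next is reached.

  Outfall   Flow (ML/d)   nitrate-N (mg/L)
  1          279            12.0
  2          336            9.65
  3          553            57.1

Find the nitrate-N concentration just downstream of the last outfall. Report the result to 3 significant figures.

Outfall 1: combined Q = 4399 ML/d; C = (4120·1.600 + 279.0·12.00)/4399 = 2.260 mg/L.
Outfall 2: combined Q = 4735 ML/d; C = (4399·2.260 + 336.0·9.650)/4735 = 2.784 mg/L.
Outfall 3: combined Q = 5288 ML/d; C = (4735·2.784 + 553.0·57.10)/5288 = 8.464 mg/L.

8.46 mg/L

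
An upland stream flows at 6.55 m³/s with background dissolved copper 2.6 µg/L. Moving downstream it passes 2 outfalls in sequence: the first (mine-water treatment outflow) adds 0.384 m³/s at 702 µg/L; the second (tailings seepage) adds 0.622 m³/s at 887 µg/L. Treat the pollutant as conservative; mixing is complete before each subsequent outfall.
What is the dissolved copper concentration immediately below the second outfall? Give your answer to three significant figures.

111 µg/L

After outfall 1: Q = 6.550 + 0.3840 = 6.934 m³/s; C = (6.550·2.600 + 0.3840·702.0)/6.934 = 41.33 µg/L.
After outfall 2: Q = 6.934 + 0.6220 = 7.556 m³/s; C = (6.934·41.33 + 0.6220·887.0)/7.556 = 110.9 µg/L.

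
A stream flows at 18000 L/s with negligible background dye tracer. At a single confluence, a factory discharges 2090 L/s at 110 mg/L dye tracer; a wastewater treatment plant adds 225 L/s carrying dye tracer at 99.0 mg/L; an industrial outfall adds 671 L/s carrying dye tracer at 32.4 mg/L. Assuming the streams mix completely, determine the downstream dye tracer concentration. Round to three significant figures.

Mass balance: C = (18000·0 + 2090·110.0 + 225.0·99.00 + 671.0·32.40) / 20990 = 273900/20990 = 13.05 mg/L.

13.1 mg/L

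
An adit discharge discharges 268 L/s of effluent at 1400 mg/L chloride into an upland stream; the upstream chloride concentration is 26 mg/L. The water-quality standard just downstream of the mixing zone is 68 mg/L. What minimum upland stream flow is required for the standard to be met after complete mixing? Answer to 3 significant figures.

Set C_mix = 68: (Q·26.00 + 268.0·1400) / (Q + 268.0) = 68
→ Q = 268.0·(1400 − 68)/(68 − 26.00) = 8499 L/s.

8500 L/s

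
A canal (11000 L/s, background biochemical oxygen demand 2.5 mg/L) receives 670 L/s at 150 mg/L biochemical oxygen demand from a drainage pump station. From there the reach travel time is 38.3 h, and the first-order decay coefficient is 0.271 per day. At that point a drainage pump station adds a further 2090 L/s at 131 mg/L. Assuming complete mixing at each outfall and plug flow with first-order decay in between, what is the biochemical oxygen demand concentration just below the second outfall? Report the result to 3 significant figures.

25.9 mg/L

Conservation of mass: C = (11000·2.500 + 670.0·150.0) / 11670 = 128000/11670 = 10.97 mg/L; combined flow 11670 L/s.
Applying C = C₀e^(−kt): 10.97 × 0.6489 = 7.117 mg/L.
At the second outfall, C = (11670·7.117 + 2090·131.0) / (11670 + 2090) = 25.93 mg/L.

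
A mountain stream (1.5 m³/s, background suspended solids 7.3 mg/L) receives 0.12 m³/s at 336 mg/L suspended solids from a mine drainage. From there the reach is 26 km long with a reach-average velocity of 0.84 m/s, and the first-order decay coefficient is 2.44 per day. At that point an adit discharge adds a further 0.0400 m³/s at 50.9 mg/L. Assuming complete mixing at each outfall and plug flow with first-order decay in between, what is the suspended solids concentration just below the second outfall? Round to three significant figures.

Mass balance: C = (1.500·7.300 + 0.1200·336.0) / 1.620 = 51.27/1.620 = 31.65 mg/L; combined flow 1.620 m³/s.
Travel time t = 26·1000 / 0.84 = 30950 s = 8.598 h.
After decay, C = 31.65 × e^(−kt) = 31.65 × 0.4172 = 13.20 mg/L.
Second outfall: C = (1.620·13.20 + 0.04000·50.90)/1.660 = 14.11 mg/L.

14.1 mg/L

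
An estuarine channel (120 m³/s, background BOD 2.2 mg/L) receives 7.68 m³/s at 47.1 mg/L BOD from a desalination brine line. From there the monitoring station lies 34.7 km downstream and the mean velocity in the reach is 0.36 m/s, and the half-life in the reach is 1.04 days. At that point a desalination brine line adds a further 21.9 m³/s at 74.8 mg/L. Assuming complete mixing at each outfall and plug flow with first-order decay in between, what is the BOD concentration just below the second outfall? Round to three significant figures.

Flow-weighted average: C = (120.0·2.200 + 7.680·47.10) / 127.7 = 625.7/127.7 = 4.901 mg/L; combined flow 127.7 m³/s.
Travel time t = 34.7·1000 / 0.36 = 96390 s = 26.77 h.
Half-life 1.04 d → k = ln 2 / 1.04 = 0.6665 d⁻¹.
Applying C = C₀e^(−kt): 4.901 × 0.4754 = 2.330 mg/L.
Second outfall: C = (127.7·2.330 + 21.90·74.80)/149.6 = 12.94 mg/L.

12.9 mg/L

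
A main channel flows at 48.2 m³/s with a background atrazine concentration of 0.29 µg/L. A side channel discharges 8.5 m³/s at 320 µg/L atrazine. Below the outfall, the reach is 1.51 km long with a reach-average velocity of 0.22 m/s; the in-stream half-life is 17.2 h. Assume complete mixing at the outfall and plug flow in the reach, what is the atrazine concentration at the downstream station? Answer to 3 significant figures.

44.7 µg/L

After mixing, C = (48.20·0.2900 + 8.500·320.0) / 56.70 = 2734/56.70 = 48.22 µg/L.
Travel time t = 1.51·1000 / 0.22 = 6864 s = 1.907 h.
Half-life 17.2 h → k = ln 2 / 17.2 = 0.04030 h⁻¹ = 0.9672 d⁻¹.
Applying C = C₀e^(−kt): 48.22 × 0.9260 = 44.65 µg/L.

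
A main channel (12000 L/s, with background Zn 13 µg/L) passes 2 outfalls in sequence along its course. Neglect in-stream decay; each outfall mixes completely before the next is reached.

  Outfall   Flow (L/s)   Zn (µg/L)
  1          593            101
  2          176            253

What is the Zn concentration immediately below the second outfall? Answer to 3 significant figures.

Outfall 1: combined Q = 12590 L/s; C = (12000·13.00 + 593.0·101.0)/12590 = 17.14 µg/L.
Outfall 2: combined Q = 12770 L/s; C = (12590·17.14 + 176.0·253.0)/12770 = 20.39 µg/L.

20.4 µg/L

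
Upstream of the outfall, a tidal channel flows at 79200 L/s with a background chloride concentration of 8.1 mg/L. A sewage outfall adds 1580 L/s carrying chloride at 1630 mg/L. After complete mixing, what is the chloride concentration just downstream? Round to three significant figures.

Mixed concentration C = ΣQC/ΣQ = (79200·8.100 + 1580·1630) / 80780 = 3217000/80780 = 39.82 mg/L.

39.8 mg/L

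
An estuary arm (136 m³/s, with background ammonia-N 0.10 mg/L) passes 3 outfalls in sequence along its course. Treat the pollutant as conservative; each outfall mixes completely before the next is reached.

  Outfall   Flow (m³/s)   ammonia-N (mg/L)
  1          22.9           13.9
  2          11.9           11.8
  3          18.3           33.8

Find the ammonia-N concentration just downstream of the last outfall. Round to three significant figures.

5.77 mg/L

Outfall 1: combined Q = 158.9 m³/s; C = (136.0·0.1000 + 22.90·13.90)/158.9 = 2.089 mg/L.
Outfall 2: combined Q = 170.8 m³/s; C = (158.9·2.089 + 11.90·11.80)/170.8 = 2.765 mg/L.
Outfall 3: combined Q = 189.1 m³/s; C = (170.8·2.765 + 18.30·33.80)/189.1 = 5.769 mg/L.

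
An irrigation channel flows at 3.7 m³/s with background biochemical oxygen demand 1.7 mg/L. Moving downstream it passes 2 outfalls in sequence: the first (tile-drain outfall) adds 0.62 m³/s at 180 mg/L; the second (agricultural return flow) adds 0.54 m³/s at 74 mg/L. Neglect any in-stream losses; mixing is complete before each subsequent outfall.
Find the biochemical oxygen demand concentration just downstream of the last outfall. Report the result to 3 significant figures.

Below outfall 1: Q → 4.320 m³/s, C = (3.700·1.700 + 0.6200·180.0)/4.320 = 27.29 mg/L.
Below outfall 2: Q → 4.860 m³/s, C = (4.320·27.29 + 0.5400·74.00)/4.860 = 32.48 mg/L.

32.5 mg/L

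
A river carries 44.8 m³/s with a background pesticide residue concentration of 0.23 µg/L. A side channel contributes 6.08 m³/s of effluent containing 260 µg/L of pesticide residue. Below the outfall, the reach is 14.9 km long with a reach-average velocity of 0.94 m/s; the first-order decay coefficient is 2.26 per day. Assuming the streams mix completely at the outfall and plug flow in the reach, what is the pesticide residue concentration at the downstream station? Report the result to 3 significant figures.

Mixed concentration C = ΣQC/ΣQ = (44.80·0.2300 + 6.080·260.0) / 50.88 = 1591/50.88 = 31.27 µg/L.
Travel time t = 14.9·1000 / 0.94 = 15850 s = 4.403 h.
First-order decay: C = 31.27·exp(−k·t) = 31.27·0.6606 = 20.66 µg/L.

20.7 µg/L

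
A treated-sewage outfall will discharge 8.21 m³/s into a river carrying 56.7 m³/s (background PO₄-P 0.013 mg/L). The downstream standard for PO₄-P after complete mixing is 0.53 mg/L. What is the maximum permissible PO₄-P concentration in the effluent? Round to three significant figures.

At the limit, (Qr·Cr + Qe·Cₑ)/(Qr + Qe) = 0.53:
Cₑ = (64.91·0.53 − 56.70·0.01300) / 8.210 = 4.101 mg/L.

4.10 mg/L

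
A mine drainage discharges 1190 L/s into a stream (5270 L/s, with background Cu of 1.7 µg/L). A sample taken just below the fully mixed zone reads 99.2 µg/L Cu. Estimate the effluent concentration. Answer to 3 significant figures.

531 µg/L

Mass balance: 5270·1.700 + 1190·Cₑ = 6460·99.20
→ Cₑ = (6460·99.20 − 5270·1.700) / 1190 = 531.0 µg/L.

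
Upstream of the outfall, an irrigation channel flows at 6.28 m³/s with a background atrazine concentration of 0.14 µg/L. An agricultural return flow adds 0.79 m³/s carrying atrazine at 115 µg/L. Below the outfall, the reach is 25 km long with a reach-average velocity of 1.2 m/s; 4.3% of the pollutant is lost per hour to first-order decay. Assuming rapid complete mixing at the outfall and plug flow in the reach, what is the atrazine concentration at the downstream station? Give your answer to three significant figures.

10.1 µg/L

Mixed concentration C = ΣQC/ΣQ = (6.280·0.1400 + 0.7900·115.0) / 7.070 = 91.73/7.070 = 12.97 µg/L.
Travel time t = 25·1000 / 1.2 = 20830 s = 5.787 h.
4.3%/h lost → k = −ln(1 − 0.043) = 0.04395 h⁻¹.
Decay over the reach: 12.97·exp(−kt) = 12.97·0.7754 = 10.06 µg/L.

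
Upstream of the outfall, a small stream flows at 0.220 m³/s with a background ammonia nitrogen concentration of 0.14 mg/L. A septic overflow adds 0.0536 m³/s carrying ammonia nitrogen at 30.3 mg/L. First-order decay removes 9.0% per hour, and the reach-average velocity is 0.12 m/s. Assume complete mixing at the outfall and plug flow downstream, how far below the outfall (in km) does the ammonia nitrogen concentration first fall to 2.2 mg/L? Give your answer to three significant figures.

Mixed concentration C = ΣQC/ΣQ = (0.2200·0.1400 + 0.05360·30.30) / 0.2736 = 1.655/0.2736 = 6.049 mg/L.
9.0%/h lost → k = −ln(1 − 0.09) = 0.09431 h⁻¹.
Set 6.049·exp(−k·t) = 2.2 → t = ln(6.049/2.2)/k = 38610 s = 10.72 h.
Distance = v·t = 0.12·38610 = 4633 m = 4.633 km.

4.63 km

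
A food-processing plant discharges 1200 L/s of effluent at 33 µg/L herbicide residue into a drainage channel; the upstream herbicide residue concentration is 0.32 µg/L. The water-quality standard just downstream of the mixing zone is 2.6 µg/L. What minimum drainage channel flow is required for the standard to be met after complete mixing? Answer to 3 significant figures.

16000 L/s

Set C_mix = 2.6: (Q·0.3200 + 1200·33.00) / (Q + 1200) = 2.6
→ Q = 1200·(33.00 − 2.6)/(2.6 − 0.3200) = 16000 L/s.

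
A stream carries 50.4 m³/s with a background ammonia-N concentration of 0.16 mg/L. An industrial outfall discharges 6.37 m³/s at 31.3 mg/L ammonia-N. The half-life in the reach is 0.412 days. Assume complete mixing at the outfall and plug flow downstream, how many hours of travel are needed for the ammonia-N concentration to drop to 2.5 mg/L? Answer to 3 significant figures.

Mixed concentration C = ΣQC/ΣQ = (50.40·0.1600 + 6.370·31.30) / 56.77 = 207.4/56.77 = 3.654 mg/L.
Half-life 0.412 d → k = ln 2 / 0.412 = 1.682 d⁻¹.
3.654·exp(−k·t) = 2.5 → t = ln(3.654/2.5)/k = 19490 s = 5.415 h.

5.41 h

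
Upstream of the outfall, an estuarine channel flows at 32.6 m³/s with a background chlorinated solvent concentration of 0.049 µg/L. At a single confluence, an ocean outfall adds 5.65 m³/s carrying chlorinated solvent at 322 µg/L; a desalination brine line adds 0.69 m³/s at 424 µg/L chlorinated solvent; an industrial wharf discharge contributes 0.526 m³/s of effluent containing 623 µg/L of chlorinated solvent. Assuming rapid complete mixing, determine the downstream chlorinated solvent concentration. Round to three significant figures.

Mixed concentration C = ΣQC/ΣQ = (32.60·0.04900 + 5.650·322.0 + 0.6900·424.0 + 0.5260·623.0) / 39.47 = 2441/39.47 = 61.85 µg/L.

61.9 µg/L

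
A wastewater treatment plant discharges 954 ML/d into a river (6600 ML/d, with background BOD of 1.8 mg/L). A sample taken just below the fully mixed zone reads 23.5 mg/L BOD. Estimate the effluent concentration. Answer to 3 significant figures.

Mass balance: 6600·1.800 + 954.0·Cₑ = 7554·23.50
→ Cₑ = (7554·23.50 − 6600·1.800) / 954.0 = 173.6 mg/L.

174 mg/L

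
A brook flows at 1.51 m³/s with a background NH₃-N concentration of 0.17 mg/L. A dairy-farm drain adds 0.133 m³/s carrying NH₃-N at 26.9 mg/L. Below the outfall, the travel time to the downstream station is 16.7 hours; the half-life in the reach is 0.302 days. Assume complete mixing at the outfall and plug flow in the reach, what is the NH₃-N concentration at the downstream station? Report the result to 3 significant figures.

0.473 mg/L

Mass balance: C = (1.510·0.1700 + 0.1330·26.90) / 1.643 = 3.834/1.643 = 2.334 mg/L.
Half-life 0.302 d → k = ln 2 / 0.302 = 2.295 d⁻¹.
Decay over the reach: 2.334·exp(−kt) = 2.334·0.2025 = 0.4726 mg/L.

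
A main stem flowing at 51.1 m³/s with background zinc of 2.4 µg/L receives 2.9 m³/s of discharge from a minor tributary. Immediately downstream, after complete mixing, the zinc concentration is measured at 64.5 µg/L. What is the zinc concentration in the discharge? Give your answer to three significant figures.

Mass balance: 51.10·2.400 + 2.900·Cₑ = 54.00·64.50
→ Cₑ = (54.00·64.50 − 51.10·2.400) / 2.900 = 1159 µg/L.

1160 µg/L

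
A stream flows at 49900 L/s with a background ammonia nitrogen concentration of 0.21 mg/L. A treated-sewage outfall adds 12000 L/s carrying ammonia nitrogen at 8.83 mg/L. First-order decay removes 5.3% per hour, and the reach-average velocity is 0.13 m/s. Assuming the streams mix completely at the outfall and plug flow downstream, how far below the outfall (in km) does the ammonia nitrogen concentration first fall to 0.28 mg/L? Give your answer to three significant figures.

16.4 km

After mixing, C = (49900·0.2100 + 12000·8.830) / 61900 = 116400/61900 = 1.881 mg/L.
5.3%/h lost → k = −ln(1 − 0.053) = 0.05446 h⁻¹.
Set 1.881·exp(−k·t) = 0.28 → t = ln(1.881/0.28)/k = 125900 s = 34.98 h.
Distance = v·t = 0.13·125900 = 16370 m = 16.37 km.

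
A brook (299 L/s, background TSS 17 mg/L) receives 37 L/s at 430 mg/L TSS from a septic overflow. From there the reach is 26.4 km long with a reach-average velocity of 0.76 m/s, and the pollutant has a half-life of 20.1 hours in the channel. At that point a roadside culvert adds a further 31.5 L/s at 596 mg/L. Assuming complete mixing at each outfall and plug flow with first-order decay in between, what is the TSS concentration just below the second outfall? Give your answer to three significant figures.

92.0 mg/L

Conservation of mass: C = (299.0·17.00 + 37.00·430.0) / 336.0 = 20990/336.0 = 62.48 mg/L; combined flow 336.0 L/s.
Travel time t = 26.4·1000 / 0.76 = 34740 s = 9.649 h.
Half-life 20.1 h → k = ln 2 / 20.1 = 0.03448 h⁻¹ = 0.8276 d⁻¹.
After decay, C = 62.48 × e^(−kt) = 62.48 × 0.7169 = 44.79 mg/L.
Second outfall: C = (336.0·44.79 + 31.50·596.0)/367.5 = 92.04 mg/L.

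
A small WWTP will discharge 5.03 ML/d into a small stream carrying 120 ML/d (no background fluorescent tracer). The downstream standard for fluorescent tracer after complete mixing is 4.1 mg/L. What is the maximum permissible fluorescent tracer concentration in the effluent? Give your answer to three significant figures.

At the limit, (Qr·Cr + Qe·Cₑ)/(Qr + Qe) = 4.1:
Cₑ = (125.0·4.1 − 120.0·0) / 5.030 = 101.9 mg/L.

102 mg/L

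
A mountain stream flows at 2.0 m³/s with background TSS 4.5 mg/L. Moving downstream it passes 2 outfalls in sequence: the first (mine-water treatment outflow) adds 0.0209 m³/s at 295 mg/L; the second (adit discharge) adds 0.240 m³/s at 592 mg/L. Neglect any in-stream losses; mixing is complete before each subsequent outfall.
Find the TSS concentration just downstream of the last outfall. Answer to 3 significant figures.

Outfall 1: combined Q = 2.021 m³/s; C = (2.000·4.500 + 0.02090·295.0)/2.021 = 7.504 mg/L.
Outfall 2: combined Q = 2.261 m³/s; C = (2.021·7.504 + 0.2400·592.0)/2.261 = 69.55 mg/L.

69.5 mg/L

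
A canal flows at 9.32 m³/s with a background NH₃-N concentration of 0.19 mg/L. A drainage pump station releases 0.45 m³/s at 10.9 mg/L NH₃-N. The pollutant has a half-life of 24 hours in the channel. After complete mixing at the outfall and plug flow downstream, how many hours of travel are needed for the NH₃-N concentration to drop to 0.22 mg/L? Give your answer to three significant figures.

39.2 h

Flow-weighted average: C = (9.320·0.1900 + 0.4500·10.90) / 9.770 = 6.676/9.770 = 0.6833 mg/L.
Half-life 24 h → k = ln 2 / 24 = 0.02888 h⁻¹ = 0.6931 d⁻¹.
0.6833·exp(−k·t) = 0.22 → t = ln(0.6833/0.22)/k = 141300 s = 39.24 h.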